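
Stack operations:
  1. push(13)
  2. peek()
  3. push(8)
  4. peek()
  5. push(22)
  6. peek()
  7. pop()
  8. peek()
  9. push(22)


push(13) -> [13]
peek()->13
push(8) -> [13, 8]
peek()->8
push(22) -> [13, 8, 22]
peek()->22
pop()->22, [13, 8]
peek()->8
push(22) -> [13, 8, 22]

Final stack: [13, 8, 22]


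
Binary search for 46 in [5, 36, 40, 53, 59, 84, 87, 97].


Step 1: lo=0, hi=7, mid=3, val=53
Step 2: lo=0, hi=2, mid=1, val=36
Step 3: lo=2, hi=2, mid=2, val=40

Not found


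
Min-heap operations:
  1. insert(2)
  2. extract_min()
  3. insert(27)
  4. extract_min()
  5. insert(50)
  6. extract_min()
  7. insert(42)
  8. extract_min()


insert(2) -> [2]
extract_min()->2, []
insert(27) -> [27]
extract_min()->27, []
insert(50) -> [50]
extract_min()->50, []
insert(42) -> [42]
extract_min()->42, []

Final heap: []


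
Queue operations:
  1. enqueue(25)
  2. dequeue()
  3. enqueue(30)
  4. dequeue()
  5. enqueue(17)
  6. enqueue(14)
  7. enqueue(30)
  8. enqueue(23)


enqueue(25) -> [25]
dequeue()->25, []
enqueue(30) -> [30]
dequeue()->30, []
enqueue(17) -> [17]
enqueue(14) -> [17, 14]
enqueue(30) -> [17, 14, 30]
enqueue(23) -> [17, 14, 30, 23]

Final queue: [17, 14, 30, 23]


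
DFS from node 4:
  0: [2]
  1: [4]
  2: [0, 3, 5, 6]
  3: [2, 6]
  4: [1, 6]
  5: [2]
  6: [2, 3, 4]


Visit 4, push [6, 1]
Visit 1, push []
Visit 6, push [3, 2]
Visit 2, push [5, 3, 0]
Visit 0, push []
Visit 3, push []
Visit 5, push []

DFS order: [4, 1, 6, 2, 0, 3, 5]


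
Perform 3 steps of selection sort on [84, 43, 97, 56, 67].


Initial: [84, 43, 97, 56, 67]
Step 1: min=43 at 1
  Swap: [43, 84, 97, 56, 67]
Step 2: min=56 at 3
  Swap: [43, 56, 97, 84, 67]
Step 3: min=67 at 4
  Swap: [43, 56, 67, 84, 97]

After 3 steps: [43, 56, 67, 84, 97]


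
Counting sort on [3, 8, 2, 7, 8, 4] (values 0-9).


Input: [3, 8, 2, 7, 8, 4]
Counts: [0, 0, 1, 1, 1, 0, 0, 1, 2, 0]

Sorted: [2, 3, 4, 7, 8, 8]


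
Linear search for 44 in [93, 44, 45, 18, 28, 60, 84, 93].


i=0: 93!=44
i=1: 44==44 found!

Found at 1, 2 comps


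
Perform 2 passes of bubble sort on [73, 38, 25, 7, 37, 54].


Initial: [73, 38, 25, 7, 37, 54]
Pass 1: [38, 25, 7, 37, 54, 73] (5 swaps)
Pass 2: [25, 7, 37, 38, 54, 73] (3 swaps)

After 2 passes: [25, 7, 37, 38, 54, 73]


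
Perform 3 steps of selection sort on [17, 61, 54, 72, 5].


Initial: [17, 61, 54, 72, 5]
Step 1: min=5 at 4
  Swap: [5, 61, 54, 72, 17]
Step 2: min=17 at 4
  Swap: [5, 17, 54, 72, 61]
Step 3: min=54 at 2
  Swap: [5, 17, 54, 72, 61]

After 3 steps: [5, 17, 54, 72, 61]


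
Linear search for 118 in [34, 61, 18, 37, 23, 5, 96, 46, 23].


i=0: 34!=118
i=1: 61!=118
i=2: 18!=118
i=3: 37!=118
i=4: 23!=118
i=5: 5!=118
i=6: 96!=118
i=7: 46!=118
i=8: 23!=118

Not found, 9 comps


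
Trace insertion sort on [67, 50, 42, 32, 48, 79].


Initial: [67, 50, 42, 32, 48, 79]
Insert 50: [50, 67, 42, 32, 48, 79]
Insert 42: [42, 50, 67, 32, 48, 79]
Insert 32: [32, 42, 50, 67, 48, 79]
Insert 48: [32, 42, 48, 50, 67, 79]
Insert 79: [32, 42, 48, 50, 67, 79]

Sorted: [32, 42, 48, 50, 67, 79]


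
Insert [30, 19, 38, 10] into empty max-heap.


Insert 30: [30]
Insert 19: [30, 19]
Insert 38: [38, 19, 30]
Insert 10: [38, 19, 30, 10]

Final heap: [38, 19, 30, 10]


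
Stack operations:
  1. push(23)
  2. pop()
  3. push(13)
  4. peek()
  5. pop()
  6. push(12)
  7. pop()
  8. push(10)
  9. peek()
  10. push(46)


push(23) -> [23]
pop()->23, []
push(13) -> [13]
peek()->13
pop()->13, []
push(12) -> [12]
pop()->12, []
push(10) -> [10]
peek()->10
push(46) -> [10, 46]

Final stack: [10, 46]


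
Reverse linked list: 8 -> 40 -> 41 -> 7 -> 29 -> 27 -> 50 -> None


Step 1: curr=8, set curr.next=prev(None) | reversed so far: 8
Step 2: curr=40, set curr.next=prev(8) | reversed so far: 40 -> 8
Step 3: curr=41, set curr.next=prev(40) | reversed so far: 41 -> 40 -> 8
Step 4: curr=7, set curr.next=prev(41) | reversed so far: 7 -> 41 -> 40 -> 8
Step 5: curr=29, set curr.next=prev(7) | reversed so far: 29 -> 7 -> 41 -> 40 -> 8
Step 6: curr=27, set curr.next=prev(29) | reversed so far: 27 -> 29 -> 7 -> 41 -> 40 -> 8
Step 7: curr=50, set curr.next=prev(27) | reversed so far: 50 -> 27 -> 29 -> 7 -> 41 -> 40 -> 8

50 -> 27 -> 29 -> 7 -> 41 -> 40 -> 8 -> None


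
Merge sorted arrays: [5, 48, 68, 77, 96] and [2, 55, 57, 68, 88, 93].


Take 2 from B
Take 5 from A
Take 48 from A
Take 55 from B
Take 57 from B
Take 68 from A
Take 68 from B
Take 77 from A
Take 88 from B
Take 93 from B

Merged: [2, 5, 48, 55, 57, 68, 68, 77, 88, 93, 96]


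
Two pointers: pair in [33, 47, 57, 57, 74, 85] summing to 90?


lo=0(33)+hi=5(85)=118
lo=0(33)+hi=4(74)=107
lo=0(33)+hi=3(57)=90

Yes: 33+57=90


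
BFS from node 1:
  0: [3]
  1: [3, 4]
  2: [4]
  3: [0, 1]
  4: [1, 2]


Visit 1, enqueue [3, 4]
Visit 3, enqueue [0]
Visit 4, enqueue [2]
Visit 0, enqueue []
Visit 2, enqueue []

BFS order: [1, 3, 4, 0, 2]


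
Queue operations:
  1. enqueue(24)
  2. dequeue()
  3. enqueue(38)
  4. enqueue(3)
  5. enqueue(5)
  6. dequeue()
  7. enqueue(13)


enqueue(24) -> [24]
dequeue()->24, []
enqueue(38) -> [38]
enqueue(3) -> [38, 3]
enqueue(5) -> [38, 3, 5]
dequeue()->38, [3, 5]
enqueue(13) -> [3, 5, 13]

Final queue: [3, 5, 13]


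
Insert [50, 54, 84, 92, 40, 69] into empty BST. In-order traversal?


Insert 50: root
Insert 54: R from 50
Insert 84: R from 50 -> R from 54
Insert 92: R from 50 -> R from 54 -> R from 84
Insert 40: L from 50
Insert 69: R from 50 -> R from 54 -> L from 84

In-order: [40, 50, 54, 69, 84, 92]


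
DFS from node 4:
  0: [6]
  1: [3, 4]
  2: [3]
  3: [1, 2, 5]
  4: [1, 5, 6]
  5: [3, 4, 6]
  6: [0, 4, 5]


Visit 4, push [6, 5, 1]
Visit 1, push [3]
Visit 3, push [5, 2]
Visit 2, push []
Visit 5, push [6]
Visit 6, push [0]
Visit 0, push []

DFS order: [4, 1, 3, 2, 5, 6, 0]


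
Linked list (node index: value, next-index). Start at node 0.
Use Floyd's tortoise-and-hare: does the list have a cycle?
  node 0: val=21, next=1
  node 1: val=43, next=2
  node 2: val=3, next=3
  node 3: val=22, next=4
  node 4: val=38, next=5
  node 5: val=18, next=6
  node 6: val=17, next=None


Floyd's tortoise (slow, +1) and hare (fast, +2):
  init: slow=0, fast=0
  step 1: slow=1, fast=2
  step 2: slow=2, fast=4
  step 3: slow=3, fast=6
  step 4: fast -> None, no cycle

Cycle: no


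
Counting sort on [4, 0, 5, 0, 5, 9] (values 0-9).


Input: [4, 0, 5, 0, 5, 9]
Counts: [2, 0, 0, 0, 1, 2, 0, 0, 0, 1]

Sorted: [0, 0, 4, 5, 5, 9]


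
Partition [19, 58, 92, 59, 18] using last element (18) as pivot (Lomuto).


Pivot: 18
Place pivot at 0: [18, 58, 92, 59, 19]

Partitioned: [18, 58, 92, 59, 19]


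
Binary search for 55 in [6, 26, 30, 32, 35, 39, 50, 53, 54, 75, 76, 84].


Step 1: lo=0, hi=11, mid=5, val=39
Step 2: lo=6, hi=11, mid=8, val=54
Step 3: lo=9, hi=11, mid=10, val=76
Step 4: lo=9, hi=9, mid=9, val=75

Not found


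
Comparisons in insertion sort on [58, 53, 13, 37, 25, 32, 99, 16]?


Algorithm: insertion sort
Input: [58, 53, 13, 37, 25, 32, 99, 16]
Sorted: [13, 16, 25, 32, 37, 53, 58, 99]

22


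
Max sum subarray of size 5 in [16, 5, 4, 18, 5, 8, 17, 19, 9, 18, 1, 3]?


[0:5]: 48
[1:6]: 40
[2:7]: 52
[3:8]: 67
[4:9]: 58
[5:10]: 71
[6:11]: 64
[7:12]: 50

Max: 71 at [5:10]


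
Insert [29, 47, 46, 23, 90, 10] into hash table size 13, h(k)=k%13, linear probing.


Insert 29: h=3 -> slot 3
Insert 47: h=8 -> slot 8
Insert 46: h=7 -> slot 7
Insert 23: h=10 -> slot 10
Insert 90: h=12 -> slot 12
Insert 10: h=10, 1 probes -> slot 11

Table: [None, None, None, 29, None, None, None, 46, 47, None, 23, 10, 90]


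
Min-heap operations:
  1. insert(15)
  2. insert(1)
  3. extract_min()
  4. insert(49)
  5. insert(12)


insert(15) -> [15]
insert(1) -> [1, 15]
extract_min()->1, [15]
insert(49) -> [15, 49]
insert(12) -> [12, 49, 15]

Final heap: [12, 49, 15]


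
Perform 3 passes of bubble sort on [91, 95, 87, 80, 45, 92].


Initial: [91, 95, 87, 80, 45, 92]
Pass 1: [91, 87, 80, 45, 92, 95] (4 swaps)
Pass 2: [87, 80, 45, 91, 92, 95] (3 swaps)
Pass 3: [80, 45, 87, 91, 92, 95] (2 swaps)

After 3 passes: [80, 45, 87, 91, 92, 95]


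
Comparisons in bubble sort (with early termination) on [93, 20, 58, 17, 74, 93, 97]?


Algorithm: bubble sort (with early termination)
Input: [93, 20, 58, 17, 74, 93, 97]
Sorted: [17, 20, 58, 74, 93, 93, 97]

18


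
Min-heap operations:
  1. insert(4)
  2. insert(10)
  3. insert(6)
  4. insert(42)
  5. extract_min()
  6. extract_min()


insert(4) -> [4]
insert(10) -> [4, 10]
insert(6) -> [4, 10, 6]
insert(42) -> [4, 10, 6, 42]
extract_min()->4, [6, 10, 42]
extract_min()->6, [10, 42]

Final heap: [10, 42]


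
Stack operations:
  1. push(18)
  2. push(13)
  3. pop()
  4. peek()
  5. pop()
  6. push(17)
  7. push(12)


push(18) -> [18]
push(13) -> [18, 13]
pop()->13, [18]
peek()->18
pop()->18, []
push(17) -> [17]
push(12) -> [17, 12]

Final stack: [17, 12]


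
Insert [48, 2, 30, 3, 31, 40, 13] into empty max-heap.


Insert 48: [48]
Insert 2: [48, 2]
Insert 30: [48, 2, 30]
Insert 3: [48, 3, 30, 2]
Insert 31: [48, 31, 30, 2, 3]
Insert 40: [48, 31, 40, 2, 3, 30]
Insert 13: [48, 31, 40, 2, 3, 30, 13]

Final heap: [48, 31, 40, 2, 3, 30, 13]


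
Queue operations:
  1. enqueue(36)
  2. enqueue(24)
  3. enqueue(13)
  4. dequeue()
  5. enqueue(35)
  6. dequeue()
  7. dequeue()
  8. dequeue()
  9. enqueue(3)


enqueue(36) -> [36]
enqueue(24) -> [36, 24]
enqueue(13) -> [36, 24, 13]
dequeue()->36, [24, 13]
enqueue(35) -> [24, 13, 35]
dequeue()->24, [13, 35]
dequeue()->13, [35]
dequeue()->35, []
enqueue(3) -> [3]

Final queue: [3]


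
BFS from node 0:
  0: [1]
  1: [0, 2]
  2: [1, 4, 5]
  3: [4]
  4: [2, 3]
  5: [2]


Visit 0, enqueue [1]
Visit 1, enqueue [2]
Visit 2, enqueue [4, 5]
Visit 4, enqueue [3]
Visit 5, enqueue []
Visit 3, enqueue []

BFS order: [0, 1, 2, 4, 5, 3]


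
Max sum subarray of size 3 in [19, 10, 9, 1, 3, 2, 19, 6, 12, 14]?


[0:3]: 38
[1:4]: 20
[2:5]: 13
[3:6]: 6
[4:7]: 24
[5:8]: 27
[6:9]: 37
[7:10]: 32

Max: 38 at [0:3]


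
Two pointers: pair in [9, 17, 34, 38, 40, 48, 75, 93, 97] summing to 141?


lo=0(9)+hi=8(97)=106
lo=1(17)+hi=8(97)=114
lo=2(34)+hi=8(97)=131
lo=3(38)+hi=8(97)=135
lo=4(40)+hi=8(97)=137
lo=5(48)+hi=8(97)=145
lo=5(48)+hi=7(93)=141

Yes: 48+93=141


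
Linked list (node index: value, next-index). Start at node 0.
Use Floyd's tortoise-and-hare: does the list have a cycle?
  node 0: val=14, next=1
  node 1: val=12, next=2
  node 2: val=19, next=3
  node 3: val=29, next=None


Floyd's tortoise (slow, +1) and hare (fast, +2):
  init: slow=0, fast=0
  step 1: slow=1, fast=2
  step 2: fast 2->3->None, no cycle

Cycle: no


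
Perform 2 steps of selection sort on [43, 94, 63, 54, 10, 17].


Initial: [43, 94, 63, 54, 10, 17]
Step 1: min=10 at 4
  Swap: [10, 94, 63, 54, 43, 17]
Step 2: min=17 at 5
  Swap: [10, 17, 63, 54, 43, 94]

After 2 steps: [10, 17, 63, 54, 43, 94]


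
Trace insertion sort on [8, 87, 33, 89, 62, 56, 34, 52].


Initial: [8, 87, 33, 89, 62, 56, 34, 52]
Insert 87: [8, 87, 33, 89, 62, 56, 34, 52]
Insert 33: [8, 33, 87, 89, 62, 56, 34, 52]
Insert 89: [8, 33, 87, 89, 62, 56, 34, 52]
Insert 62: [8, 33, 62, 87, 89, 56, 34, 52]
Insert 56: [8, 33, 56, 62, 87, 89, 34, 52]
Insert 34: [8, 33, 34, 56, 62, 87, 89, 52]
Insert 52: [8, 33, 34, 52, 56, 62, 87, 89]

Sorted: [8, 33, 34, 52, 56, 62, 87, 89]


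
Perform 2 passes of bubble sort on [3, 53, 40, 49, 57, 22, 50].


Initial: [3, 53, 40, 49, 57, 22, 50]
Pass 1: [3, 40, 49, 53, 22, 50, 57] (4 swaps)
Pass 2: [3, 40, 49, 22, 50, 53, 57] (2 swaps)

After 2 passes: [3, 40, 49, 22, 50, 53, 57]


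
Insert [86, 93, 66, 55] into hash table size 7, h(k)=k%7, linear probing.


Insert 86: h=2 -> slot 2
Insert 93: h=2, 1 probes -> slot 3
Insert 66: h=3, 1 probes -> slot 4
Insert 55: h=6 -> slot 6

Table: [None, None, 86, 93, 66, None, 55]


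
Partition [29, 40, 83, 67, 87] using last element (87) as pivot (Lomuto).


Pivot: 87
  29 <= 87: advance i (no swap)
  40 <= 87: advance i (no swap)
  83 <= 87: advance i (no swap)
  67 <= 87: advance i (no swap)
Place pivot at 4: [29, 40, 83, 67, 87]

Partitioned: [29, 40, 83, 67, 87]


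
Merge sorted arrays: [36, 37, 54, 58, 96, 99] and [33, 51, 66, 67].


Take 33 from B
Take 36 from A
Take 37 from A
Take 51 from B
Take 54 from A
Take 58 from A
Take 66 from B
Take 67 from B

Merged: [33, 36, 37, 51, 54, 58, 66, 67, 96, 99]


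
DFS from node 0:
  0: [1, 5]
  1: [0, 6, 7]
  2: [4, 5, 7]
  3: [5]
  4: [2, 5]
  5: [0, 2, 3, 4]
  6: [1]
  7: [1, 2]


Visit 0, push [5, 1]
Visit 1, push [7, 6]
Visit 6, push []
Visit 7, push [2]
Visit 2, push [5, 4]
Visit 4, push [5]
Visit 5, push [3]
Visit 3, push []

DFS order: [0, 1, 6, 7, 2, 4, 5, 3]


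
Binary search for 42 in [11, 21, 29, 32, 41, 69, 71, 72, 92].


Step 1: lo=0, hi=8, mid=4, val=41
Step 2: lo=5, hi=8, mid=6, val=71
Step 3: lo=5, hi=5, mid=5, val=69

Not found


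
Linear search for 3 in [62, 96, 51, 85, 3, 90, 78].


i=0: 62!=3
i=1: 96!=3
i=2: 51!=3
i=3: 85!=3
i=4: 3==3 found!

Found at 4, 5 comps


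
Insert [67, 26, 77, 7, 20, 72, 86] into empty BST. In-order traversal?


Insert 67: root
Insert 26: L from 67
Insert 77: R from 67
Insert 7: L from 67 -> L from 26
Insert 20: L from 67 -> L from 26 -> R from 7
Insert 72: R from 67 -> L from 77
Insert 86: R from 67 -> R from 77

In-order: [7, 20, 26, 67, 72, 77, 86]


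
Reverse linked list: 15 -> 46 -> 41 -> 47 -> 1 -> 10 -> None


Step 1: curr=15, set curr.next=prev(None) | reversed so far: 15
Step 2: curr=46, set curr.next=prev(15) | reversed so far: 46 -> 15
Step 3: curr=41, set curr.next=prev(46) | reversed so far: 41 -> 46 -> 15
Step 4: curr=47, set curr.next=prev(41) | reversed so far: 47 -> 41 -> 46 -> 15
Step 5: curr=1, set curr.next=prev(47) | reversed so far: 1 -> 47 -> 41 -> 46 -> 15
Step 6: curr=10, set curr.next=prev(1) | reversed so far: 10 -> 1 -> 47 -> 41 -> 46 -> 15

10 -> 1 -> 47 -> 41 -> 46 -> 15 -> None


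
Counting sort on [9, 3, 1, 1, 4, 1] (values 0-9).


Input: [9, 3, 1, 1, 4, 1]
Counts: [0, 3, 0, 1, 1, 0, 0, 0, 0, 1]

Sorted: [1, 1, 1, 3, 4, 9]


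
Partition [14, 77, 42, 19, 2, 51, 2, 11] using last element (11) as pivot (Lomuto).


Pivot: 11
  2 <= 11: swap -> [2, 77, 42, 19, 14, 51, 2, 11]
  2 <= 11: swap -> [2, 2, 42, 19, 14, 51, 77, 11]
Place pivot at 2: [2, 2, 11, 19, 14, 51, 77, 42]

Partitioned: [2, 2, 11, 19, 14, 51, 77, 42]


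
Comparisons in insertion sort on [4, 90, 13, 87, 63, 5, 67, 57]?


Algorithm: insertion sort
Input: [4, 90, 13, 87, 63, 5, 67, 57]
Sorted: [4, 5, 13, 57, 63, 67, 87, 90]

21


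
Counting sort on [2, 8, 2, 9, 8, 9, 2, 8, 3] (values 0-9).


Input: [2, 8, 2, 9, 8, 9, 2, 8, 3]
Counts: [0, 0, 3, 1, 0, 0, 0, 0, 3, 2]

Sorted: [2, 2, 2, 3, 8, 8, 8, 9, 9]


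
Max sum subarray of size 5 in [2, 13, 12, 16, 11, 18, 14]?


[0:5]: 54
[1:6]: 70
[2:7]: 71

Max: 71 at [2:7]


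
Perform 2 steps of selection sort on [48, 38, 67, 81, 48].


Initial: [48, 38, 67, 81, 48]
Step 1: min=38 at 1
  Swap: [38, 48, 67, 81, 48]
Step 2: min=48 at 1
  Swap: [38, 48, 67, 81, 48]

After 2 steps: [38, 48, 67, 81, 48]


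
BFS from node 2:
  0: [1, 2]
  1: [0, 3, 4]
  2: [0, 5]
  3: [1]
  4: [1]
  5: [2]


Visit 2, enqueue [0, 5]
Visit 0, enqueue [1]
Visit 5, enqueue []
Visit 1, enqueue [3, 4]
Visit 3, enqueue []
Visit 4, enqueue []

BFS order: [2, 0, 5, 1, 3, 4]


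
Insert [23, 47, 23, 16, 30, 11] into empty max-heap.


Insert 23: [23]
Insert 47: [47, 23]
Insert 23: [47, 23, 23]
Insert 16: [47, 23, 23, 16]
Insert 30: [47, 30, 23, 16, 23]
Insert 11: [47, 30, 23, 16, 23, 11]

Final heap: [47, 30, 23, 16, 23, 11]


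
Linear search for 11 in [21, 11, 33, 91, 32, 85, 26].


i=0: 21!=11
i=1: 11==11 found!

Found at 1, 2 comps


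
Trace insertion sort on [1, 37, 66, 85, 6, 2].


Initial: [1, 37, 66, 85, 6, 2]
Insert 37: [1, 37, 66, 85, 6, 2]
Insert 66: [1, 37, 66, 85, 6, 2]
Insert 85: [1, 37, 66, 85, 6, 2]
Insert 6: [1, 6, 37, 66, 85, 2]
Insert 2: [1, 2, 6, 37, 66, 85]

Sorted: [1, 2, 6, 37, 66, 85]


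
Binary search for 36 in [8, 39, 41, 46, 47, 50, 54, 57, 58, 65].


Step 1: lo=0, hi=9, mid=4, val=47
Step 2: lo=0, hi=3, mid=1, val=39
Step 3: lo=0, hi=0, mid=0, val=8

Not found


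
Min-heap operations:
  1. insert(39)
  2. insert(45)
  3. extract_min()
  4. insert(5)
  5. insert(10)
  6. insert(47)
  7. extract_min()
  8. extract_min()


insert(39) -> [39]
insert(45) -> [39, 45]
extract_min()->39, [45]
insert(5) -> [5, 45]
insert(10) -> [5, 45, 10]
insert(47) -> [5, 45, 10, 47]
extract_min()->5, [10, 45, 47]
extract_min()->10, [45, 47]

Final heap: [45, 47]


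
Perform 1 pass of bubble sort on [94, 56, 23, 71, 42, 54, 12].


Initial: [94, 56, 23, 71, 42, 54, 12]
Pass 1: [56, 23, 71, 42, 54, 12, 94] (6 swaps)

After 1 pass: [56, 23, 71, 42, 54, 12, 94]


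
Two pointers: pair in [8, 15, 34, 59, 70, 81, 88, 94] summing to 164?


lo=0(8)+hi=7(94)=102
lo=1(15)+hi=7(94)=109
lo=2(34)+hi=7(94)=128
lo=3(59)+hi=7(94)=153
lo=4(70)+hi=7(94)=164

Yes: 70+94=164


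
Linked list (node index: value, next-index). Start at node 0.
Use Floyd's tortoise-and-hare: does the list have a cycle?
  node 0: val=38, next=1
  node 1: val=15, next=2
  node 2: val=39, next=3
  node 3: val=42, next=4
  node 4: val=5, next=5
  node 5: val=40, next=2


Floyd's tortoise (slow, +1) and hare (fast, +2):
  init: slow=0, fast=0
  step 1: slow=1, fast=2
  step 2: slow=2, fast=4
  step 3: slow=3, fast=2
  step 4: slow=4, fast=4
  slow == fast at node 4: cycle detected

Cycle: yes


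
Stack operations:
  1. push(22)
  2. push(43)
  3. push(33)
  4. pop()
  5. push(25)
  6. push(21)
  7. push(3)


push(22) -> [22]
push(43) -> [22, 43]
push(33) -> [22, 43, 33]
pop()->33, [22, 43]
push(25) -> [22, 43, 25]
push(21) -> [22, 43, 25, 21]
push(3) -> [22, 43, 25, 21, 3]

Final stack: [22, 43, 25, 21, 3]


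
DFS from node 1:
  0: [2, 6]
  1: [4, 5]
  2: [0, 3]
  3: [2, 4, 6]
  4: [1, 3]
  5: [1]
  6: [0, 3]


Visit 1, push [5, 4]
Visit 4, push [3]
Visit 3, push [6, 2]
Visit 2, push [0]
Visit 0, push [6]
Visit 6, push []
Visit 5, push []

DFS order: [1, 4, 3, 2, 0, 6, 5]


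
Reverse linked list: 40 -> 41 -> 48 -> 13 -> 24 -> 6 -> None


Step 1: curr=40, set curr.next=prev(None) | reversed so far: 40
Step 2: curr=41, set curr.next=prev(40) | reversed so far: 41 -> 40
Step 3: curr=48, set curr.next=prev(41) | reversed so far: 48 -> 41 -> 40
Step 4: curr=13, set curr.next=prev(48) | reversed so far: 13 -> 48 -> 41 -> 40
Step 5: curr=24, set curr.next=prev(13) | reversed so far: 24 -> 13 -> 48 -> 41 -> 40
Step 6: curr=6, set curr.next=prev(24) | reversed so far: 6 -> 24 -> 13 -> 48 -> 41 -> 40

6 -> 24 -> 13 -> 48 -> 41 -> 40 -> None


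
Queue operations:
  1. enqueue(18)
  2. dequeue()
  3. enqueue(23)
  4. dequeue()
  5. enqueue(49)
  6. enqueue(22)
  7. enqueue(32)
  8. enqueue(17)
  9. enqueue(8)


enqueue(18) -> [18]
dequeue()->18, []
enqueue(23) -> [23]
dequeue()->23, []
enqueue(49) -> [49]
enqueue(22) -> [49, 22]
enqueue(32) -> [49, 22, 32]
enqueue(17) -> [49, 22, 32, 17]
enqueue(8) -> [49, 22, 32, 17, 8]

Final queue: [49, 22, 32, 17, 8]


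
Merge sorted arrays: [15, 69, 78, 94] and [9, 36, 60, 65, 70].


Take 9 from B
Take 15 from A
Take 36 from B
Take 60 from B
Take 65 from B
Take 69 from A
Take 70 from B

Merged: [9, 15, 36, 60, 65, 69, 70, 78, 94]


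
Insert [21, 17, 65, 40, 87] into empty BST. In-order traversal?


Insert 21: root
Insert 17: L from 21
Insert 65: R from 21
Insert 40: R from 21 -> L from 65
Insert 87: R from 21 -> R from 65

In-order: [17, 21, 40, 65, 87]


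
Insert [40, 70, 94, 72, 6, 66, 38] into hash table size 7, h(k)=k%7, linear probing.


Insert 40: h=5 -> slot 5
Insert 70: h=0 -> slot 0
Insert 94: h=3 -> slot 3
Insert 72: h=2 -> slot 2
Insert 6: h=6 -> slot 6
Insert 66: h=3, 1 probes -> slot 4
Insert 38: h=3, 5 probes -> slot 1

Table: [70, 38, 72, 94, 66, 40, 6]


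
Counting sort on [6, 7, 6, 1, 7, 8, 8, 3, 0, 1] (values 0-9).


Input: [6, 7, 6, 1, 7, 8, 8, 3, 0, 1]
Counts: [1, 2, 0, 1, 0, 0, 2, 2, 2, 0]

Sorted: [0, 1, 1, 3, 6, 6, 7, 7, 8, 8]


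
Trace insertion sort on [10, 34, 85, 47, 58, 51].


Initial: [10, 34, 85, 47, 58, 51]
Insert 34: [10, 34, 85, 47, 58, 51]
Insert 85: [10, 34, 85, 47, 58, 51]
Insert 47: [10, 34, 47, 85, 58, 51]
Insert 58: [10, 34, 47, 58, 85, 51]
Insert 51: [10, 34, 47, 51, 58, 85]

Sorted: [10, 34, 47, 51, 58, 85]


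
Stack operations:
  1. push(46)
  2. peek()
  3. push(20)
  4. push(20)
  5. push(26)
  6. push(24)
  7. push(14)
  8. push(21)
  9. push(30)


push(46) -> [46]
peek()->46
push(20) -> [46, 20]
push(20) -> [46, 20, 20]
push(26) -> [46, 20, 20, 26]
push(24) -> [46, 20, 20, 26, 24]
push(14) -> [46, 20, 20, 26, 24, 14]
push(21) -> [46, 20, 20, 26, 24, 14, 21]
push(30) -> [46, 20, 20, 26, 24, 14, 21, 30]

Final stack: [46, 20, 20, 26, 24, 14, 21, 30]


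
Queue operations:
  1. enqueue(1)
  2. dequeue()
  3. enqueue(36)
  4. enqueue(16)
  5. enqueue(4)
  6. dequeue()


enqueue(1) -> [1]
dequeue()->1, []
enqueue(36) -> [36]
enqueue(16) -> [36, 16]
enqueue(4) -> [36, 16, 4]
dequeue()->36, [16, 4]

Final queue: [16, 4]


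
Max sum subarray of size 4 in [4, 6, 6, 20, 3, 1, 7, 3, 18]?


[0:4]: 36
[1:5]: 35
[2:6]: 30
[3:7]: 31
[4:8]: 14
[5:9]: 29

Max: 36 at [0:4]


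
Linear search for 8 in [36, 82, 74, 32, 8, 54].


i=0: 36!=8
i=1: 82!=8
i=2: 74!=8
i=3: 32!=8
i=4: 8==8 found!

Found at 4, 5 comps


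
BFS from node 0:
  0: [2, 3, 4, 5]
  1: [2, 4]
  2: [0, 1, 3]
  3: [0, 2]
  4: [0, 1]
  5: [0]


Visit 0, enqueue [2, 3, 4, 5]
Visit 2, enqueue [1]
Visit 3, enqueue []
Visit 4, enqueue []
Visit 5, enqueue []
Visit 1, enqueue []

BFS order: [0, 2, 3, 4, 5, 1]


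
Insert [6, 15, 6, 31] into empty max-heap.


Insert 6: [6]
Insert 15: [15, 6]
Insert 6: [15, 6, 6]
Insert 31: [31, 15, 6, 6]

Final heap: [31, 15, 6, 6]


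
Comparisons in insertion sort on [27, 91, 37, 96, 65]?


Algorithm: insertion sort
Input: [27, 91, 37, 96, 65]
Sorted: [27, 37, 65, 91, 96]

7


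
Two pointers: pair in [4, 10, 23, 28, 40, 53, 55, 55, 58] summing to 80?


lo=0(4)+hi=8(58)=62
lo=1(10)+hi=8(58)=68
lo=2(23)+hi=8(58)=81
lo=2(23)+hi=7(55)=78
lo=3(28)+hi=7(55)=83
lo=3(28)+hi=6(55)=83
lo=3(28)+hi=5(53)=81
lo=3(28)+hi=4(40)=68

No pair found


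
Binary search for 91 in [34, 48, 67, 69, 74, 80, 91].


Step 1: lo=0, hi=6, mid=3, val=69
Step 2: lo=4, hi=6, mid=5, val=80
Step 3: lo=6, hi=6, mid=6, val=91

Found at index 6


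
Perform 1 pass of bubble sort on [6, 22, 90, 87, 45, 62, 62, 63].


Initial: [6, 22, 90, 87, 45, 62, 62, 63]
Pass 1: [6, 22, 87, 45, 62, 62, 63, 90] (5 swaps)

After 1 pass: [6, 22, 87, 45, 62, 62, 63, 90]


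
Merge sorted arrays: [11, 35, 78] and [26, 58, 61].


Take 11 from A
Take 26 from B
Take 35 from A
Take 58 from B
Take 61 from B

Merged: [11, 26, 35, 58, 61, 78]


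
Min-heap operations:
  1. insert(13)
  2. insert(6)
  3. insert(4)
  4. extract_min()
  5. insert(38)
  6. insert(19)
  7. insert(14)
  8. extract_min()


insert(13) -> [13]
insert(6) -> [6, 13]
insert(4) -> [4, 13, 6]
extract_min()->4, [6, 13]
insert(38) -> [6, 13, 38]
insert(19) -> [6, 13, 38, 19]
insert(14) -> [6, 13, 38, 19, 14]
extract_min()->6, [13, 14, 38, 19]

Final heap: [13, 14, 38, 19]


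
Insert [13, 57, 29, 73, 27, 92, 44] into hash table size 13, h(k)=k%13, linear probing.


Insert 13: h=0 -> slot 0
Insert 57: h=5 -> slot 5
Insert 29: h=3 -> slot 3
Insert 73: h=8 -> slot 8
Insert 27: h=1 -> slot 1
Insert 92: h=1, 1 probes -> slot 2
Insert 44: h=5, 1 probes -> slot 6

Table: [13, 27, 92, 29, None, 57, 44, None, 73, None, None, None, None]


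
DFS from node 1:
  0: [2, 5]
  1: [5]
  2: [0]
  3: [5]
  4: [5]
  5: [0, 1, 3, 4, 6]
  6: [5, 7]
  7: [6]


Visit 1, push [5]
Visit 5, push [6, 4, 3, 0]
Visit 0, push [2]
Visit 2, push []
Visit 3, push []
Visit 4, push []
Visit 6, push [7]
Visit 7, push []

DFS order: [1, 5, 0, 2, 3, 4, 6, 7]


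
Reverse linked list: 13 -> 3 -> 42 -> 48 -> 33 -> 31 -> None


Step 1: curr=13, set curr.next=prev(None) | reversed so far: 13
Step 2: curr=3, set curr.next=prev(13) | reversed so far: 3 -> 13
Step 3: curr=42, set curr.next=prev(3) | reversed so far: 42 -> 3 -> 13
Step 4: curr=48, set curr.next=prev(42) | reversed so far: 48 -> 42 -> 3 -> 13
Step 5: curr=33, set curr.next=prev(48) | reversed so far: 33 -> 48 -> 42 -> 3 -> 13
Step 6: curr=31, set curr.next=prev(33) | reversed so far: 31 -> 33 -> 48 -> 42 -> 3 -> 13

31 -> 33 -> 48 -> 42 -> 3 -> 13 -> None


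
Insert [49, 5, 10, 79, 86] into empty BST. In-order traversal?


Insert 49: root
Insert 5: L from 49
Insert 10: L from 49 -> R from 5
Insert 79: R from 49
Insert 86: R from 49 -> R from 79

In-order: [5, 10, 49, 79, 86]


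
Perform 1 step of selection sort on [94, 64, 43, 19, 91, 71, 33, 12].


Initial: [94, 64, 43, 19, 91, 71, 33, 12]
Step 1: min=12 at 7
  Swap: [12, 64, 43, 19, 91, 71, 33, 94]

After 1 step: [12, 64, 43, 19, 91, 71, 33, 94]


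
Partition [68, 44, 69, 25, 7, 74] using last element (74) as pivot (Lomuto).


Pivot: 74
  68 <= 74: advance i (no swap)
  44 <= 74: advance i (no swap)
  69 <= 74: advance i (no swap)
  25 <= 74: advance i (no swap)
  7 <= 74: advance i (no swap)
Place pivot at 5: [68, 44, 69, 25, 7, 74]

Partitioned: [68, 44, 69, 25, 7, 74]


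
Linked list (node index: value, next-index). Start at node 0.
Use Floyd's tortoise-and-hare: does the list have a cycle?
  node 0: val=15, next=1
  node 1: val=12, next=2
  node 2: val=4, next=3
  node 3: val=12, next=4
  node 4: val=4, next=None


Floyd's tortoise (slow, +1) and hare (fast, +2):
  init: slow=0, fast=0
  step 1: slow=1, fast=2
  step 2: slow=2, fast=4
  step 3: fast -> None, no cycle

Cycle: no


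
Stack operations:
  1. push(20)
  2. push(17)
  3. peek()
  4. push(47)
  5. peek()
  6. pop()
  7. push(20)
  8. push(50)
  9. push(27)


push(20) -> [20]
push(17) -> [20, 17]
peek()->17
push(47) -> [20, 17, 47]
peek()->47
pop()->47, [20, 17]
push(20) -> [20, 17, 20]
push(50) -> [20, 17, 20, 50]
push(27) -> [20, 17, 20, 50, 27]

Final stack: [20, 17, 20, 50, 27]


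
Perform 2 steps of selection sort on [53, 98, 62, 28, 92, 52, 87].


Initial: [53, 98, 62, 28, 92, 52, 87]
Step 1: min=28 at 3
  Swap: [28, 98, 62, 53, 92, 52, 87]
Step 2: min=52 at 5
  Swap: [28, 52, 62, 53, 92, 98, 87]

After 2 steps: [28, 52, 62, 53, 92, 98, 87]


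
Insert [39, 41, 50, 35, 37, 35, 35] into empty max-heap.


Insert 39: [39]
Insert 41: [41, 39]
Insert 50: [50, 39, 41]
Insert 35: [50, 39, 41, 35]
Insert 37: [50, 39, 41, 35, 37]
Insert 35: [50, 39, 41, 35, 37, 35]
Insert 35: [50, 39, 41, 35, 37, 35, 35]

Final heap: [50, 39, 41, 35, 37, 35, 35]


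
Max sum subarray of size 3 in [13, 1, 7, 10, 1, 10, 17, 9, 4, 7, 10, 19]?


[0:3]: 21
[1:4]: 18
[2:5]: 18
[3:6]: 21
[4:7]: 28
[5:8]: 36
[6:9]: 30
[7:10]: 20
[8:11]: 21
[9:12]: 36

Max: 36 at [5:8]


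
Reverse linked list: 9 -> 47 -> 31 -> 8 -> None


Step 1: curr=9, set curr.next=prev(None) | reversed so far: 9
Step 2: curr=47, set curr.next=prev(9) | reversed so far: 47 -> 9
Step 3: curr=31, set curr.next=prev(47) | reversed so far: 31 -> 47 -> 9
Step 4: curr=8, set curr.next=prev(31) | reversed so far: 8 -> 31 -> 47 -> 9

8 -> 31 -> 47 -> 9 -> None


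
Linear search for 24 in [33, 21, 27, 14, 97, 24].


i=0: 33!=24
i=1: 21!=24
i=2: 27!=24
i=3: 14!=24
i=4: 97!=24
i=5: 24==24 found!

Found at 5, 6 comps


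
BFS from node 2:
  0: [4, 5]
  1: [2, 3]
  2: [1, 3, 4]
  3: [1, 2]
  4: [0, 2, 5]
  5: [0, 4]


Visit 2, enqueue [1, 3, 4]
Visit 1, enqueue []
Visit 3, enqueue []
Visit 4, enqueue [0, 5]
Visit 0, enqueue []
Visit 5, enqueue []

BFS order: [2, 1, 3, 4, 0, 5]


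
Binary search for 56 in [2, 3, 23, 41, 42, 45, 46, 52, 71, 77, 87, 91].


Step 1: lo=0, hi=11, mid=5, val=45
Step 2: lo=6, hi=11, mid=8, val=71
Step 3: lo=6, hi=7, mid=6, val=46
Step 4: lo=7, hi=7, mid=7, val=52

Not found


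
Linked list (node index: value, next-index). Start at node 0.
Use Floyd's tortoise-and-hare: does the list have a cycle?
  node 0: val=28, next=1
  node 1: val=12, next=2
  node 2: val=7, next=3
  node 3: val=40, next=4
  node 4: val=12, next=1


Floyd's tortoise (slow, +1) and hare (fast, +2):
  init: slow=0, fast=0
  step 1: slow=1, fast=2
  step 2: slow=2, fast=4
  step 3: slow=3, fast=2
  step 4: slow=4, fast=4
  slow == fast at node 4: cycle detected

Cycle: yes


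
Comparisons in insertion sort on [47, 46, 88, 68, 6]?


Algorithm: insertion sort
Input: [47, 46, 88, 68, 6]
Sorted: [6, 46, 47, 68, 88]

8


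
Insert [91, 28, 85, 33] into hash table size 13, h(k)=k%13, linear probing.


Insert 91: h=0 -> slot 0
Insert 28: h=2 -> slot 2
Insert 85: h=7 -> slot 7
Insert 33: h=7, 1 probes -> slot 8

Table: [91, None, 28, None, None, None, None, 85, 33, None, None, None, None]


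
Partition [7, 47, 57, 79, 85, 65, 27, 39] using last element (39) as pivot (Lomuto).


Pivot: 39
  7 <= 39: advance i (no swap)
  27 <= 39: swap -> [7, 27, 57, 79, 85, 65, 47, 39]
Place pivot at 2: [7, 27, 39, 79, 85, 65, 47, 57]

Partitioned: [7, 27, 39, 79, 85, 65, 47, 57]


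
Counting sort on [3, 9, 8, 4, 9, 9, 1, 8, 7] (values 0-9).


Input: [3, 9, 8, 4, 9, 9, 1, 8, 7]
Counts: [0, 1, 0, 1, 1, 0, 0, 1, 2, 3]

Sorted: [1, 3, 4, 7, 8, 8, 9, 9, 9]


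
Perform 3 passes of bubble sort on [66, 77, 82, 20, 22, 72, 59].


Initial: [66, 77, 82, 20, 22, 72, 59]
Pass 1: [66, 77, 20, 22, 72, 59, 82] (4 swaps)
Pass 2: [66, 20, 22, 72, 59, 77, 82] (4 swaps)
Pass 3: [20, 22, 66, 59, 72, 77, 82] (3 swaps)

After 3 passes: [20, 22, 66, 59, 72, 77, 82]


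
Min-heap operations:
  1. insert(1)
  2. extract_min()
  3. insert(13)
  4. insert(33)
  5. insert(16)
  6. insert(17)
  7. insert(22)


insert(1) -> [1]
extract_min()->1, []
insert(13) -> [13]
insert(33) -> [13, 33]
insert(16) -> [13, 33, 16]
insert(17) -> [13, 17, 16, 33]
insert(22) -> [13, 17, 16, 33, 22]

Final heap: [13, 17, 16, 33, 22]


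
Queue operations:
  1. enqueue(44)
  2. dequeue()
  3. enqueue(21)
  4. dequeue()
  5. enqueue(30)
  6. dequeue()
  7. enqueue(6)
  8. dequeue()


enqueue(44) -> [44]
dequeue()->44, []
enqueue(21) -> [21]
dequeue()->21, []
enqueue(30) -> [30]
dequeue()->30, []
enqueue(6) -> [6]
dequeue()->6, []

Final queue: []


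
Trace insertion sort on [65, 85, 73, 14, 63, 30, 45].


Initial: [65, 85, 73, 14, 63, 30, 45]
Insert 85: [65, 85, 73, 14, 63, 30, 45]
Insert 73: [65, 73, 85, 14, 63, 30, 45]
Insert 14: [14, 65, 73, 85, 63, 30, 45]
Insert 63: [14, 63, 65, 73, 85, 30, 45]
Insert 30: [14, 30, 63, 65, 73, 85, 45]
Insert 45: [14, 30, 45, 63, 65, 73, 85]

Sorted: [14, 30, 45, 63, 65, 73, 85]


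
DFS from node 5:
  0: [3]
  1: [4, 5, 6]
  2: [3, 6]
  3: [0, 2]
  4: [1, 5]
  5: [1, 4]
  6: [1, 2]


Visit 5, push [4, 1]
Visit 1, push [6, 4]
Visit 4, push []
Visit 6, push [2]
Visit 2, push [3]
Visit 3, push [0]
Visit 0, push []

DFS order: [5, 1, 4, 6, 2, 3, 0]


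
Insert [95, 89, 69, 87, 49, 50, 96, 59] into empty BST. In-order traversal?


Insert 95: root
Insert 89: L from 95
Insert 69: L from 95 -> L from 89
Insert 87: L from 95 -> L from 89 -> R from 69
Insert 49: L from 95 -> L from 89 -> L from 69
Insert 50: L from 95 -> L from 89 -> L from 69 -> R from 49
Insert 96: R from 95
Insert 59: L from 95 -> L from 89 -> L from 69 -> R from 49 -> R from 50

In-order: [49, 50, 59, 69, 87, 89, 95, 96]


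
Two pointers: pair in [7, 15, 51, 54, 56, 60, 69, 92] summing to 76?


lo=0(7)+hi=7(92)=99
lo=0(7)+hi=6(69)=76

Yes: 7+69=76


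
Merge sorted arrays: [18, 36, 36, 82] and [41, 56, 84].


Take 18 from A
Take 36 from A
Take 36 from A
Take 41 from B
Take 56 from B
Take 82 from A

Merged: [18, 36, 36, 41, 56, 82, 84]


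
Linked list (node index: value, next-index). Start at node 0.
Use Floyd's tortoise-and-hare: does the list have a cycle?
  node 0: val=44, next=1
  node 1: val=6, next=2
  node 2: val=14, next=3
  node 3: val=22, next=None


Floyd's tortoise (slow, +1) and hare (fast, +2):
  init: slow=0, fast=0
  step 1: slow=1, fast=2
  step 2: fast 2->3->None, no cycle

Cycle: no


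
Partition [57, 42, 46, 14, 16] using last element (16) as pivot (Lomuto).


Pivot: 16
  14 <= 16: swap -> [14, 42, 46, 57, 16]
Place pivot at 1: [14, 16, 46, 57, 42]

Partitioned: [14, 16, 46, 57, 42]


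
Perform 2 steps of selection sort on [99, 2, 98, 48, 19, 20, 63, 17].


Initial: [99, 2, 98, 48, 19, 20, 63, 17]
Step 1: min=2 at 1
  Swap: [2, 99, 98, 48, 19, 20, 63, 17]
Step 2: min=17 at 7
  Swap: [2, 17, 98, 48, 19, 20, 63, 99]

After 2 steps: [2, 17, 98, 48, 19, 20, 63, 99]


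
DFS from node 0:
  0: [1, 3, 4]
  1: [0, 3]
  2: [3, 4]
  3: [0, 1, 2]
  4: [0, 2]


Visit 0, push [4, 3, 1]
Visit 1, push [3]
Visit 3, push [2]
Visit 2, push [4]
Visit 4, push []

DFS order: [0, 1, 3, 2, 4]


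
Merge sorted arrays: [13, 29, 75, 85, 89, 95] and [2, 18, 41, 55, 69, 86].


Take 2 from B
Take 13 from A
Take 18 from B
Take 29 from A
Take 41 from B
Take 55 from B
Take 69 from B
Take 75 from A
Take 85 from A
Take 86 from B

Merged: [2, 13, 18, 29, 41, 55, 69, 75, 85, 86, 89, 95]


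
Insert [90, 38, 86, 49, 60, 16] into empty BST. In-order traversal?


Insert 90: root
Insert 38: L from 90
Insert 86: L from 90 -> R from 38
Insert 49: L from 90 -> R from 38 -> L from 86
Insert 60: L from 90 -> R from 38 -> L from 86 -> R from 49
Insert 16: L from 90 -> L from 38

In-order: [16, 38, 49, 60, 86, 90]


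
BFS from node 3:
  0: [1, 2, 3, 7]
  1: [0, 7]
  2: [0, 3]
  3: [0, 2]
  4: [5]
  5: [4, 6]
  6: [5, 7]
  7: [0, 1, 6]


Visit 3, enqueue [0, 2]
Visit 0, enqueue [1, 7]
Visit 2, enqueue []
Visit 1, enqueue []
Visit 7, enqueue [6]
Visit 6, enqueue [5]
Visit 5, enqueue [4]
Visit 4, enqueue []

BFS order: [3, 0, 2, 1, 7, 6, 5, 4]


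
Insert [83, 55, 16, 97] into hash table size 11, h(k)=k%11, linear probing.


Insert 83: h=6 -> slot 6
Insert 55: h=0 -> slot 0
Insert 16: h=5 -> slot 5
Insert 97: h=9 -> slot 9

Table: [55, None, None, None, None, 16, 83, None, None, 97, None]


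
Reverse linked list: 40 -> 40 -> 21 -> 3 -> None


Step 1: curr=40, set curr.next=prev(None) | reversed so far: 40
Step 2: curr=40, set curr.next=prev(40) | reversed so far: 40 -> 40
Step 3: curr=21, set curr.next=prev(40) | reversed so far: 21 -> 40 -> 40
Step 4: curr=3, set curr.next=prev(21) | reversed so far: 3 -> 21 -> 40 -> 40

3 -> 21 -> 40 -> 40 -> None


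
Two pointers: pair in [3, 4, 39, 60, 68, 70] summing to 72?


lo=0(3)+hi=5(70)=73
lo=0(3)+hi=4(68)=71
lo=1(4)+hi=4(68)=72

Yes: 4+68=72


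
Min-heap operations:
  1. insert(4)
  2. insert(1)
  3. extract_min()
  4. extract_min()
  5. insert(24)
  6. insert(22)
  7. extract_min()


insert(4) -> [4]
insert(1) -> [1, 4]
extract_min()->1, [4]
extract_min()->4, []
insert(24) -> [24]
insert(22) -> [22, 24]
extract_min()->22, [24]

Final heap: [24]


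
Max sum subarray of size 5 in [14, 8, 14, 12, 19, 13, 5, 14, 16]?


[0:5]: 67
[1:6]: 66
[2:7]: 63
[3:8]: 63
[4:9]: 67

Max: 67 at [0:5]


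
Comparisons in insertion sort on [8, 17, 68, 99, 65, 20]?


Algorithm: insertion sort
Input: [8, 17, 68, 99, 65, 20]
Sorted: [8, 17, 20, 65, 68, 99]

10


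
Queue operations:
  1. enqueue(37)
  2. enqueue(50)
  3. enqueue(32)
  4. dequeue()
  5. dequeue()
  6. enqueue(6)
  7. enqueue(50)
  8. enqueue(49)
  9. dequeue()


enqueue(37) -> [37]
enqueue(50) -> [37, 50]
enqueue(32) -> [37, 50, 32]
dequeue()->37, [50, 32]
dequeue()->50, [32]
enqueue(6) -> [32, 6]
enqueue(50) -> [32, 6, 50]
enqueue(49) -> [32, 6, 50, 49]
dequeue()->32, [6, 50, 49]

Final queue: [6, 50, 49]


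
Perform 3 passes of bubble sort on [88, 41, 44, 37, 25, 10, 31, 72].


Initial: [88, 41, 44, 37, 25, 10, 31, 72]
Pass 1: [41, 44, 37, 25, 10, 31, 72, 88] (7 swaps)
Pass 2: [41, 37, 25, 10, 31, 44, 72, 88] (4 swaps)
Pass 3: [37, 25, 10, 31, 41, 44, 72, 88] (4 swaps)

After 3 passes: [37, 25, 10, 31, 41, 44, 72, 88]


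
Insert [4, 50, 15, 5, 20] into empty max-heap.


Insert 4: [4]
Insert 50: [50, 4]
Insert 15: [50, 4, 15]
Insert 5: [50, 5, 15, 4]
Insert 20: [50, 20, 15, 4, 5]

Final heap: [50, 20, 15, 4, 5]


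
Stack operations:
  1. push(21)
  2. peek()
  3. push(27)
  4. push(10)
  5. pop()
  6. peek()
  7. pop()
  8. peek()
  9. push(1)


push(21) -> [21]
peek()->21
push(27) -> [21, 27]
push(10) -> [21, 27, 10]
pop()->10, [21, 27]
peek()->27
pop()->27, [21]
peek()->21
push(1) -> [21, 1]

Final stack: [21, 1]


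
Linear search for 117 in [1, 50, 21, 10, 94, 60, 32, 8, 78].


i=0: 1!=117
i=1: 50!=117
i=2: 21!=117
i=3: 10!=117
i=4: 94!=117
i=5: 60!=117
i=6: 32!=117
i=7: 8!=117
i=8: 78!=117

Not found, 9 comps


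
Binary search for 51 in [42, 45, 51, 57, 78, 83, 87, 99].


Step 1: lo=0, hi=7, mid=3, val=57
Step 2: lo=0, hi=2, mid=1, val=45
Step 3: lo=2, hi=2, mid=2, val=51

Found at index 2


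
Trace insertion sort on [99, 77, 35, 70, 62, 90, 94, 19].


Initial: [99, 77, 35, 70, 62, 90, 94, 19]
Insert 77: [77, 99, 35, 70, 62, 90, 94, 19]
Insert 35: [35, 77, 99, 70, 62, 90, 94, 19]
Insert 70: [35, 70, 77, 99, 62, 90, 94, 19]
Insert 62: [35, 62, 70, 77, 99, 90, 94, 19]
Insert 90: [35, 62, 70, 77, 90, 99, 94, 19]
Insert 94: [35, 62, 70, 77, 90, 94, 99, 19]
Insert 19: [19, 35, 62, 70, 77, 90, 94, 99]

Sorted: [19, 35, 62, 70, 77, 90, 94, 99]


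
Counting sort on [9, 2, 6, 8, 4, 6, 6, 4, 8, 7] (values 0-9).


Input: [9, 2, 6, 8, 4, 6, 6, 4, 8, 7]
Counts: [0, 0, 1, 0, 2, 0, 3, 1, 2, 1]

Sorted: [2, 4, 4, 6, 6, 6, 7, 8, 8, 9]


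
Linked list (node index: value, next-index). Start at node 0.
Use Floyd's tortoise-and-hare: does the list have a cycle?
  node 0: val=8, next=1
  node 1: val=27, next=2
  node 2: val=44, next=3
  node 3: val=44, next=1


Floyd's tortoise (slow, +1) and hare (fast, +2):
  init: slow=0, fast=0
  step 1: slow=1, fast=2
  step 2: slow=2, fast=1
  step 3: slow=3, fast=3
  slow == fast at node 3: cycle detected

Cycle: yes


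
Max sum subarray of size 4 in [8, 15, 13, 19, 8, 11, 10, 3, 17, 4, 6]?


[0:4]: 55
[1:5]: 55
[2:6]: 51
[3:7]: 48
[4:8]: 32
[5:9]: 41
[6:10]: 34
[7:11]: 30

Max: 55 at [0:4]


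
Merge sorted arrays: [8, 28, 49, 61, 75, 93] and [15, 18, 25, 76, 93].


Take 8 from A
Take 15 from B
Take 18 from B
Take 25 from B
Take 28 from A
Take 49 from A
Take 61 from A
Take 75 from A
Take 76 from B
Take 93 from A

Merged: [8, 15, 18, 25, 28, 49, 61, 75, 76, 93, 93]


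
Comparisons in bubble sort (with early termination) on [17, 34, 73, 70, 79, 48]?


Algorithm: bubble sort (with early termination)
Input: [17, 34, 73, 70, 79, 48]
Sorted: [17, 34, 48, 70, 73, 79]

14


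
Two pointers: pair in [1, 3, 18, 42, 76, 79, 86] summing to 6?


lo=0(1)+hi=6(86)=87
lo=0(1)+hi=5(79)=80
lo=0(1)+hi=4(76)=77
lo=0(1)+hi=3(42)=43
lo=0(1)+hi=2(18)=19
lo=0(1)+hi=1(3)=4

No pair found


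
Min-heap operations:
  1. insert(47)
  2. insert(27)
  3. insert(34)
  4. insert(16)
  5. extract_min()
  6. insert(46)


insert(47) -> [47]
insert(27) -> [27, 47]
insert(34) -> [27, 47, 34]
insert(16) -> [16, 27, 34, 47]
extract_min()->16, [27, 47, 34]
insert(46) -> [27, 46, 34, 47]

Final heap: [27, 46, 34, 47]


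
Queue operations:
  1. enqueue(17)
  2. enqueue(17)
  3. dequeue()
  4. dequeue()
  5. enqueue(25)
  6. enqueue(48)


enqueue(17) -> [17]
enqueue(17) -> [17, 17]
dequeue()->17, [17]
dequeue()->17, []
enqueue(25) -> [25]
enqueue(48) -> [25, 48]

Final queue: [25, 48]


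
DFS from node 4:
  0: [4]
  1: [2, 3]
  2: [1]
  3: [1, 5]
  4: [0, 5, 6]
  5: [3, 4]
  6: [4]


Visit 4, push [6, 5, 0]
Visit 0, push []
Visit 5, push [3]
Visit 3, push [1]
Visit 1, push [2]
Visit 2, push []
Visit 6, push []

DFS order: [4, 0, 5, 3, 1, 2, 6]


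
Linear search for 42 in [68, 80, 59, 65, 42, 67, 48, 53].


i=0: 68!=42
i=1: 80!=42
i=2: 59!=42
i=3: 65!=42
i=4: 42==42 found!

Found at 4, 5 comps
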